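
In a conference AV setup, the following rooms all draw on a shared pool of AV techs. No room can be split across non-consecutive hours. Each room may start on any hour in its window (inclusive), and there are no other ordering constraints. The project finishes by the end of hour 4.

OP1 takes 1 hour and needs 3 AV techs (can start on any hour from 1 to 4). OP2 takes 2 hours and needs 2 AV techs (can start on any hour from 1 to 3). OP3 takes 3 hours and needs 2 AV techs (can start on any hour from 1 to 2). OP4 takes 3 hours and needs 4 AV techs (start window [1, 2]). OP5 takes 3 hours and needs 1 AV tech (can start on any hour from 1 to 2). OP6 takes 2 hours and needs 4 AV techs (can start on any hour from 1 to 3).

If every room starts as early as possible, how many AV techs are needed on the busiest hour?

16

Early-start schedule: OP1@1, OP2@1, OP3@1, OP4@1, OP5@1, OP6@1.
Load per hour: hour 1: 16, hour 2: 13, hour 3: 7, hour 4: 0.
Peak is 16.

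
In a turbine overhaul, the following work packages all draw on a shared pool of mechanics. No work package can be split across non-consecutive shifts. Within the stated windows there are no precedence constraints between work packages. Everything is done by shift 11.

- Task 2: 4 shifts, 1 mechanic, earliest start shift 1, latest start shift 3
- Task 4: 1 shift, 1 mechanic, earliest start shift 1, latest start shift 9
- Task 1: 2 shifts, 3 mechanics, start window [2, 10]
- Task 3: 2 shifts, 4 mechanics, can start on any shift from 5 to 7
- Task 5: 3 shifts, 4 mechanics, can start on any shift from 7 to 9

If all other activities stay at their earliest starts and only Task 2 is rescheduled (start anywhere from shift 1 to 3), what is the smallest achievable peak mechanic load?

Task 2@1: s1:2  s2:4  s3:4  s4:1  s5:4  s6:4  s7:4  s8:4  s9:4  s10:0  s11:0 → peak 4
Task 2@2: s1:1  s2:4  s3:4  s4:1  s5:5  s6:4  s7:4  s8:4  s9:4  s10:0  s11:0 → peak 5
Task 2@3: s1:1  s2:3  s3:4  s4:1  s5:5  s6:5  s7:4  s8:4  s9:4  s10:0  s11:0 → peak 5
Best is Task 2@1, peak 4.

4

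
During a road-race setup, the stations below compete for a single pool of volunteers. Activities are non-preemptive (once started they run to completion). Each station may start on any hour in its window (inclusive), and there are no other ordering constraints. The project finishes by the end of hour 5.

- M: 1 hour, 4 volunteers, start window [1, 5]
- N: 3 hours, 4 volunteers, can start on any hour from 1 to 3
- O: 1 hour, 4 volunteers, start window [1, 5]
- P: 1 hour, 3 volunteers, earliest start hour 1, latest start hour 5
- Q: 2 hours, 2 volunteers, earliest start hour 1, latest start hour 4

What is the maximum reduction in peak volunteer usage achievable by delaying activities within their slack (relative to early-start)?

Early-start peak: h1:17  h2:6  h3:4  h4:0  h5:0 ⇒ 17.
Leveled (M@1, N@2, O@5, P@1, Q@2): h1:7  h2:6  h3:6  h4:4  h5:4 ⇒ 7.
Reduction 17 − 7 = 10.

10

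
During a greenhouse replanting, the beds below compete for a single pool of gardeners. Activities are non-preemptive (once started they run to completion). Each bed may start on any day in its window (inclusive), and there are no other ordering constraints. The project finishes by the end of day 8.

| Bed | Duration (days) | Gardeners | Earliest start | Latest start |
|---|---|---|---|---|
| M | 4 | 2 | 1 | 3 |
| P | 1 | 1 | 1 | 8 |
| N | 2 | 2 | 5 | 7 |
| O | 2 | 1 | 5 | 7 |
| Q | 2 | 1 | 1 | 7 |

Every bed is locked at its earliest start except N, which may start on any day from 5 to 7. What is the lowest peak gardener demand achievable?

N@5: d1:4  d2:3  d3:2  d4:2  d5:3  d6:3  d7:0  d8:0 → peak 4
N@6: d1:4  d2:3  d3:2  d4:2  d5:1  d6:3  d7:2  d8:0 → peak 4
N@7: d1:4  d2:3  d3:2  d4:2  d5:1  d6:1  d7:2  d8:2 → peak 4
Best is N@5, peak 4.

4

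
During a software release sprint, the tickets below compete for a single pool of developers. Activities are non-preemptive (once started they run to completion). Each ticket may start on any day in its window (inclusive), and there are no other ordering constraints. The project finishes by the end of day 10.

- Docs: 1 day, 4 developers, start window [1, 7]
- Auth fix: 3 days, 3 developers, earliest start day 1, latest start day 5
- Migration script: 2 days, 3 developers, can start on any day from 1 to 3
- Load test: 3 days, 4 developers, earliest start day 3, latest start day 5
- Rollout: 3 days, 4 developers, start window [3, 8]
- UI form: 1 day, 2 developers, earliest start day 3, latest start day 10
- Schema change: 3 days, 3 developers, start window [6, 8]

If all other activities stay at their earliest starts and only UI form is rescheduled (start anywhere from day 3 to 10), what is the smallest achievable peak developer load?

UI form@3: d1:10  d2:6  d3:13  d4:8  d5:8  d6:3  d7:3  d8:3  d9:0  d10:0 → peak 13
UI form@4: d1:10  d2:6  d3:11  d4:10  d5:8  d6:3  d7:3  d8:3  d9:0  d10:0 → peak 11
UI form@5: d1:10  d2:6  d3:11  d4:8  d5:10  d6:3  d7:3  d8:3  d9:0  d10:0 → peak 11
UI form@6: d1:10  d2:6  d3:11  d4:8  d5:8  d6:5  d7:3  d8:3  d9:0  d10:0 → peak 11
UI form@7: d1:10  d2:6  d3:11  d4:8  d5:8  d6:3  d7:5  d8:3  d9:0  d10:0 → peak 11
UI form@8: d1:10  d2:6  d3:11  d4:8  d5:8  d6:3  d7:3  d8:5  d9:0  d10:0 → peak 11
UI form@9: d1:10  d2:6  d3:11  d4:8  d5:8  d6:3  d7:3  d8:3  d9:2  d10:0 → peak 11
UI form@10: d1:10  d2:6  d3:11  d4:8  d5:8  d6:3  d7:3  d8:3  d9:0  d10:2 → peak 11
Best is UI form@4, peak 11.

11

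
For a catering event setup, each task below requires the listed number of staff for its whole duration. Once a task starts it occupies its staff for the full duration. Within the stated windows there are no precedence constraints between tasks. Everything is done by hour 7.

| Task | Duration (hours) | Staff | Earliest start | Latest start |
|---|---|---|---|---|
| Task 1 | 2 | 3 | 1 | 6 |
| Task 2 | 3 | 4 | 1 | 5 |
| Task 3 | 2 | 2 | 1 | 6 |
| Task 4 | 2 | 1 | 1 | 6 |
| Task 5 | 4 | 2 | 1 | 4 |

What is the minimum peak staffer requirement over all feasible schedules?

5

Early-start (Task 1@1, Task 2@1, Task 3@1, Task 4@1, Task 5@1) gives peak 12: h1:12  h2:12  h3:6  h4:2  h5:0  h6:0  h7:0.
Shift Task 2→5, Task 3→3, Task 4→3.
Schedule Task 1@1, Task 2@5, Task 3@3, Task 4@3, Task 5@1: h1:5  h2:5  h3:5  h4:5  h5:4  h6:4  h7:4 — peak 5.
Total staffer-hours = 32 over 7 hours ⇒ peak ≥ ⌈32/7⌉ = 5, so 5 is optimal.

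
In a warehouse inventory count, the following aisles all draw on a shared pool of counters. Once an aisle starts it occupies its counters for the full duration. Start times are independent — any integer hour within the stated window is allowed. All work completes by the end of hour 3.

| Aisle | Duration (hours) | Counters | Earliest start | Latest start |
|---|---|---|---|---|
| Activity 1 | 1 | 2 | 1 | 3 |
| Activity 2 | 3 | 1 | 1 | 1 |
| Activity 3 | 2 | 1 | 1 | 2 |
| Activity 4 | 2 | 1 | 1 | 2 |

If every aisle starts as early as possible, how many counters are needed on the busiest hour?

Early-start schedule: Activity 1@1, Activity 2@1, Activity 3@1, Activity 4@1.
Load per hour: hour 1: 5, hour 2: 3, hour 3: 1.
Peak is 5.

5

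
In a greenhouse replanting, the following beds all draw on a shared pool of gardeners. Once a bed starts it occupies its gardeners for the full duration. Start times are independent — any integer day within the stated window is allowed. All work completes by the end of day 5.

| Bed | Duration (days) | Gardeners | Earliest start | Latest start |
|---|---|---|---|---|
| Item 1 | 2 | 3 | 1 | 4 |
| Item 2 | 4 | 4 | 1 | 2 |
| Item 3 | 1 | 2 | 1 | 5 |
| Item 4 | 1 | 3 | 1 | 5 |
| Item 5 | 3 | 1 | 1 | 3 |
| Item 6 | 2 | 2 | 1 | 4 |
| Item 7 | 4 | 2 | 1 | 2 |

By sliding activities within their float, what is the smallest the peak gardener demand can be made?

9

Early-start (Item 1@1, Item 2@1, Item 3@1, Item 4@1, Item 5@1, Item 6@1, Item 7@1) gives peak 17: d1:17  d2:12  d3:7  d4:6  d5:0.
Shift Item 4→5, Item 5→3, Item 6→3, Item 7→2.
Schedule Item 1@1, Item 2@1, Item 3@1, Item 4@5, Item 5@3, Item 6@3, Item 7@2: d1:9  d2:9  d3:9  d4:9  d5:6 — peak 9.
Total gardener-days = 42 over 5 days ⇒ peak ≥ ⌈42/5⌉ = 9, so 9 is optimal.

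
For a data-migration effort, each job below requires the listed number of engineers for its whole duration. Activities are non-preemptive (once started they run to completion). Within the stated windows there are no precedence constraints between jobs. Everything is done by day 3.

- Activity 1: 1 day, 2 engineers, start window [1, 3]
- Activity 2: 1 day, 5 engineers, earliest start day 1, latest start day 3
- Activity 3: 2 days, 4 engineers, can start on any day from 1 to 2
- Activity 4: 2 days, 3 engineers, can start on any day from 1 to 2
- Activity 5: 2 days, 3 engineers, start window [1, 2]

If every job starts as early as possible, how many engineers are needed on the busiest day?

17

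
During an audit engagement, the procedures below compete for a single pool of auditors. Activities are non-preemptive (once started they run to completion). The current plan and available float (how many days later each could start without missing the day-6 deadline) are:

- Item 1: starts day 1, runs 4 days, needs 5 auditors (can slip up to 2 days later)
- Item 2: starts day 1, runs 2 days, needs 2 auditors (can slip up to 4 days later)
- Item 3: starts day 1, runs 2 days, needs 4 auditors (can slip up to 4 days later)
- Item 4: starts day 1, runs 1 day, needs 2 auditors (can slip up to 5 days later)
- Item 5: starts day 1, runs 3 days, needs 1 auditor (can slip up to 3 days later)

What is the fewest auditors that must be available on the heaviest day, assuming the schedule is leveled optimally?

Early-start (Item 1@1, Item 2@1, Item 3@1, Item 4@1, Item 5@1) gives peak 14: d1:14  d2:12  d3:6  d4:5  d5:0  d6:0.
Shift Item 3→5, Item 4→3, Item 5→4.
Schedule Item 1@1, Item 2@1, Item 3@5, Item 4@3, Item 5@4: d1:7  d2:7  d3:7  d4:6  d5:5  d6:5 — peak 7.
Total auditor-days = 37 over 6 days ⇒ peak ≥ ⌈37/6⌉ = 7, so 7 is optimal.

7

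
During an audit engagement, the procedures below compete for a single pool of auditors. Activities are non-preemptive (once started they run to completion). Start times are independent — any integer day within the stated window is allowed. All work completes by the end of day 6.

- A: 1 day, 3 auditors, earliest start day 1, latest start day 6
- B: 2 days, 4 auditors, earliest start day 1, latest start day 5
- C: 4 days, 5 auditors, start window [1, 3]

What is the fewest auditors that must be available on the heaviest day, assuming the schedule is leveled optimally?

Early-start (A@1, B@1, C@1) gives peak 12: d1:12  d2:9  d3:5  d4:5  d5:0  d6:0.
Shift C→3.
Schedule A@1, B@1, C@3: d1:7  d2:4  d3:5  d4:5  d5:5  d6:5 — peak 7.

7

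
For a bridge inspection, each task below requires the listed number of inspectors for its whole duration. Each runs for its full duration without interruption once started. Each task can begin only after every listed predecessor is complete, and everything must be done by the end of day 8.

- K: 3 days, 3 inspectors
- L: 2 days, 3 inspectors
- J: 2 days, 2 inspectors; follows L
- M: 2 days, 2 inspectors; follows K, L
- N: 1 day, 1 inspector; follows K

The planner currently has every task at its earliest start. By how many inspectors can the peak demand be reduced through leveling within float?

Early-start peak: d1:6  d2:6  d3:5  d4:5  d5:2  d6:0  d7:0  d8:0 ⇒ 6.
Leveled (K@1, L@4, J@6, M@6, N@4): d1:3  d2:3  d3:3  d4:4  d5:3  d6:4  d7:4  d8:0 ⇒ 4.
Reduction 6 − 4 = 2.

2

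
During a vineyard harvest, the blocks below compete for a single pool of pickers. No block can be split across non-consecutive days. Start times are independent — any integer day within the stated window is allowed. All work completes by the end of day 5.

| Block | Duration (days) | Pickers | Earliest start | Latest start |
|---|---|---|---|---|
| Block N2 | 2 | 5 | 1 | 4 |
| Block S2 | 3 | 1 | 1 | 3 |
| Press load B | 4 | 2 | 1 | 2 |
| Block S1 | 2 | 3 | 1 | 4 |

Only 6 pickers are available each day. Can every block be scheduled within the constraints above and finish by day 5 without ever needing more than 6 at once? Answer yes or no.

no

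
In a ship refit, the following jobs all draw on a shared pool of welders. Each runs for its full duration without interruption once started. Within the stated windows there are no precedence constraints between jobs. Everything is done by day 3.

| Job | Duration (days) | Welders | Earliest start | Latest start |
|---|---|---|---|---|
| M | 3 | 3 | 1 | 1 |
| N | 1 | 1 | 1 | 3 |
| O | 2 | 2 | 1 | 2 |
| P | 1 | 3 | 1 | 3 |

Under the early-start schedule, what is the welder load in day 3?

At early start, day 3 has: M.
Demand: 3 = 3.

3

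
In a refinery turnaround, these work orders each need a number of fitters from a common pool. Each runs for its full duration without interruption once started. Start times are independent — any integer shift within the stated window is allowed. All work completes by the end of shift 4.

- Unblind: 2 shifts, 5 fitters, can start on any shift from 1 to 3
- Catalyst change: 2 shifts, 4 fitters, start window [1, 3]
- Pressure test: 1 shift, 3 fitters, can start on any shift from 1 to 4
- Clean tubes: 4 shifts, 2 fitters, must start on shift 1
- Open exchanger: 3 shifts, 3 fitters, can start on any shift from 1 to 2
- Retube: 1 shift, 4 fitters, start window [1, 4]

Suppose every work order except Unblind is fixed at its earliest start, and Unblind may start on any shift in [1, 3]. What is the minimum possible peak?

16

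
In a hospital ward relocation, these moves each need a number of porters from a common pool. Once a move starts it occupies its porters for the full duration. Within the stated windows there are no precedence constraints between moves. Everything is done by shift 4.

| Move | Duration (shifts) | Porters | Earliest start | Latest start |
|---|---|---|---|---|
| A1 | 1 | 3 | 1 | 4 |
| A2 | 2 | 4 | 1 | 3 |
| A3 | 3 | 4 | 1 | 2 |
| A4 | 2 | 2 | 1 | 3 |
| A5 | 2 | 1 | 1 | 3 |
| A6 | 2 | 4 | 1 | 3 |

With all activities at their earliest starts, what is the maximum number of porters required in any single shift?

18

Early-start schedule: A1@1, A2@1, A3@1, A4@1, A5@1, A6@1.
Load per shift: shift 1: 18, shift 2: 15, shift 3: 4, shift 4: 0.
Peak is 18.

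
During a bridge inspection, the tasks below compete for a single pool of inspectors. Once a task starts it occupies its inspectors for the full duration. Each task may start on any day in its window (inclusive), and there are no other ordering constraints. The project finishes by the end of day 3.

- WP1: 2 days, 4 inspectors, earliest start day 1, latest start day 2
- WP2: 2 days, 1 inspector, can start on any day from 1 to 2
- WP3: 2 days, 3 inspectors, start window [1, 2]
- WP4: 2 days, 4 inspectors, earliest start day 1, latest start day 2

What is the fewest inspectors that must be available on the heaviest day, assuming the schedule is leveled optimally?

12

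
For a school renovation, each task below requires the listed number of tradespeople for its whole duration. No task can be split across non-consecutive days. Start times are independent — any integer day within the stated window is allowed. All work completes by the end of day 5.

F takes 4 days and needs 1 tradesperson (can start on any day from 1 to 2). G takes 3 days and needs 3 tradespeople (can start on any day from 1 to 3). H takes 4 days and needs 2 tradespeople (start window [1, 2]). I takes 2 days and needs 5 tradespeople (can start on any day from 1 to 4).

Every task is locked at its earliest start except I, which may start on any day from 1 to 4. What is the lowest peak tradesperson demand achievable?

8

I@1: d1:11  d2:11  d3:6  d4:3  d5:0 → peak 11
I@2: d1:6  d2:11  d3:11  d4:3  d5:0 → peak 11
I@3: d1:6  d2:6  d3:11  d4:8  d5:0 → peak 11
I@4: d1:6  d2:6  d3:6  d4:8  d5:5 → peak 8
Best is I@4, peak 8.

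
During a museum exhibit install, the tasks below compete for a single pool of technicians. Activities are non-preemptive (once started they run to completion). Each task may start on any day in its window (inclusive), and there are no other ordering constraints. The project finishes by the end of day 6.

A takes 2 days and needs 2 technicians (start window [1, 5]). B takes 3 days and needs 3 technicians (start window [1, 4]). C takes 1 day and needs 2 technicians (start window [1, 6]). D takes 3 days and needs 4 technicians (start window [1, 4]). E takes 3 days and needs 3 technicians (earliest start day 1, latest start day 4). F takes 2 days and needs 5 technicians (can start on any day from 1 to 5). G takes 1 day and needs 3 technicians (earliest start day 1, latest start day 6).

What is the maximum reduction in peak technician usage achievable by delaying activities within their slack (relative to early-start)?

13

Early-start peak: d1:22  d2:17  d3:10  d4:0  d5:0  d6:0 ⇒ 22.
Leveled (A@1, B@1, C@1, D@4, E@2, F@5, G@3): d1:7  d2:8  d3:9  d4:7  d5:9  d6:9 ⇒ 9.
Reduction 22 − 9 = 13.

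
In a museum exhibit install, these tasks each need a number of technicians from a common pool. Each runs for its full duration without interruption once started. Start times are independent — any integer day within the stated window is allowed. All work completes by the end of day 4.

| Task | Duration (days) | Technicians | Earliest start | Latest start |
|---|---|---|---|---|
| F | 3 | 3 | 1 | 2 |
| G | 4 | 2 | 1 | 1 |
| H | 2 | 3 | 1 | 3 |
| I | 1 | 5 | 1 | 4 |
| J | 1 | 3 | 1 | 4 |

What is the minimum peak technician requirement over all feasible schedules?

Early-start (F@1, G@1, H@1, I@1, J@1) gives peak 16: d1:16  d2:8  d3:5  d4:2.
Shift I→4, J→3.
Schedule F@1, G@1, H@1, I@4, J@3: d1:8  d2:8  d3:8  d4:7 — peak 8.
Total technician-days = 31 over 4 days ⇒ peak ≥ ⌈31/4⌉ = 8, so 8 is optimal.

8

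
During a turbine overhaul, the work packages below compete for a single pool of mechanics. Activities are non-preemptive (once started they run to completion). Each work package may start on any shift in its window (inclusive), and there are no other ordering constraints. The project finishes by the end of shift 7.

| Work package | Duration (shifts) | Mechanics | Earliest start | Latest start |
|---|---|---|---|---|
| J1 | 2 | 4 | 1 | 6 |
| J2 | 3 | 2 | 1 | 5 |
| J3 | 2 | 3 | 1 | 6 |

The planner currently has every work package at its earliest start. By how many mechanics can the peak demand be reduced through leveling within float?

5

Early-start peak: s1:9  s2:9  s3:2  s4:0  s5:0  s6:0  s7:0 ⇒ 9.
Leveled (J1@1, J2@3, J3@6): s1:4  s2:4  s3:2  s4:2  s5:2  s6:3  s7:3 ⇒ 4.
Reduction 9 − 4 = 5.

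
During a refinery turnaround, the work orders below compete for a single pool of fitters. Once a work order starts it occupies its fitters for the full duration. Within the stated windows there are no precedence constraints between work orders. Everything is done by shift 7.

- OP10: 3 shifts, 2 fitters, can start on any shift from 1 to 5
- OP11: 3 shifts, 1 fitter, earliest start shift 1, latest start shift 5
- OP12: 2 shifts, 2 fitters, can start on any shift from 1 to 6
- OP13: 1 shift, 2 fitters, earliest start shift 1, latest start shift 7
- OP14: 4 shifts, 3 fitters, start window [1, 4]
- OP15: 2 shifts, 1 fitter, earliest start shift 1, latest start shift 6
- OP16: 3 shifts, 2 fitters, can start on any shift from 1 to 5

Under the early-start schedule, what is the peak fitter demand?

Early-start schedule: OP10@1, OP11@1, OP12@1, OP13@1, OP14@1, OP15@1, OP16@1.
Load per shift: shift 1: 13, shift 2: 11, shift 3: 8, shift 4: 3, shift 5: 0, shift 6: 0, shift 7: 0.
Peak is 13.

13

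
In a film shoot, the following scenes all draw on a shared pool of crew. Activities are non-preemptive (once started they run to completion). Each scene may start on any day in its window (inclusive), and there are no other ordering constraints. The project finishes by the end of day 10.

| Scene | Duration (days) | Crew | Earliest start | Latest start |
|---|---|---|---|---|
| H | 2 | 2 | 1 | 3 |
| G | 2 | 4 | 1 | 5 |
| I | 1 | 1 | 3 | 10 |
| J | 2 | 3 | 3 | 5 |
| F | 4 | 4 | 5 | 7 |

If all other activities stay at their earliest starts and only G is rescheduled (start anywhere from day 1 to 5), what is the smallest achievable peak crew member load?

6

G@1: d1:6  d2:6  d3:4  d4:3  d5:4  d6:4  d7:4  d8:4  d9:0  d10:0 → peak 6
G@2: d1:2  d2:6  d3:8  d4:3  d5:4  d6:4  d7:4  d8:4  d9:0  d10:0 → peak 8
G@3: d1:2  d2:2  d3:8  d4:7  d5:4  d6:4  d7:4  d8:4  d9:0  d10:0 → peak 8
G@4: d1:2  d2:2  d3:4  d4:7  d5:8  d6:4  d7:4  d8:4  d9:0  d10:0 → peak 8
G@5: d1:2  d2:2  d3:4  d4:3  d5:8  d6:8  d7:4  d8:4  d9:0  d10:0 → peak 8
Best is G@1, peak 6.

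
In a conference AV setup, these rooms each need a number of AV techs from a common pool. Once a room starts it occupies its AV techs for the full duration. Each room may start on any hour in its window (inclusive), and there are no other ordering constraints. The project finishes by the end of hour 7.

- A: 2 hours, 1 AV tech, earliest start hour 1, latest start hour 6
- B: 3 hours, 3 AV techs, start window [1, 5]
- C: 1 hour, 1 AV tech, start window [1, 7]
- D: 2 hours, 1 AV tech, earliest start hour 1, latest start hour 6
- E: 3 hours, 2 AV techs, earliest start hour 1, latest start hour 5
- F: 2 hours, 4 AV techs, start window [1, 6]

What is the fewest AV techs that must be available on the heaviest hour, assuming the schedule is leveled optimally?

Early-start (A@1, B@1, C@1, D@1, E@1, F@1) gives peak 12: h1:12  h2:11  h3:5  h4:0  h5:0  h6:0  h7:0.
Shift D→4, E→3, F→6.
Schedule A@1, B@1, C@1, D@4, E@3, F@6: h1:5  h2:4  h3:5  h4:3  h5:3  h6:4  h7:4 — peak 5.

5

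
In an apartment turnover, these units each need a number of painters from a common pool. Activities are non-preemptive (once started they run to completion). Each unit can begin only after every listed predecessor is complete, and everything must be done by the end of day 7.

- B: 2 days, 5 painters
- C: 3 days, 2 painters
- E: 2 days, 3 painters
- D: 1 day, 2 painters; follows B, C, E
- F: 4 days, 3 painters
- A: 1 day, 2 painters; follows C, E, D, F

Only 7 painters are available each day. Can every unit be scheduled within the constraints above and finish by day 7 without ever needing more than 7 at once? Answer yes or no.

yes

Schedule B@1, C@1, E@4, D@6, F@3, A@7: d1:7  d2:7  d3:5  d4:6  d5:6  d6:5  d7:2 — peak 7 ≤ 7.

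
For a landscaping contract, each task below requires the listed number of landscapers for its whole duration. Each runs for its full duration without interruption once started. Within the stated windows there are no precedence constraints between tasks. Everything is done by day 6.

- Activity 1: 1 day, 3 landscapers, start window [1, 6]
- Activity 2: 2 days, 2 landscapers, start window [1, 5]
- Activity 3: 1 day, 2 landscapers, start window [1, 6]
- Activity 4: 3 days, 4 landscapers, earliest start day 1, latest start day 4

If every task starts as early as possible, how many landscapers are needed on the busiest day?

11

Early-start schedule: Activity 1@1, Activity 2@1, Activity 3@1, Activity 4@1.
Load per day: day 1: 11, day 2: 6, day 3: 4, day 4: 0, day 5: 0, day 6: 0.
Peak is 11.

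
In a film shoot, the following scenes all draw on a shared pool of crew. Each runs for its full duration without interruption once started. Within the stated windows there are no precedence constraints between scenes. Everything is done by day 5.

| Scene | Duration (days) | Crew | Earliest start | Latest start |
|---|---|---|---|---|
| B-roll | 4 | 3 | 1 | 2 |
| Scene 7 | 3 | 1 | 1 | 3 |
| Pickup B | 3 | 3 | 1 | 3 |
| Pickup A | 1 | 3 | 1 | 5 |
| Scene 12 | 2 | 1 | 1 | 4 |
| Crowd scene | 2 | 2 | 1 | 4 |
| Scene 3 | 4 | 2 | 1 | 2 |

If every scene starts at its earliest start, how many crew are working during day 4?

5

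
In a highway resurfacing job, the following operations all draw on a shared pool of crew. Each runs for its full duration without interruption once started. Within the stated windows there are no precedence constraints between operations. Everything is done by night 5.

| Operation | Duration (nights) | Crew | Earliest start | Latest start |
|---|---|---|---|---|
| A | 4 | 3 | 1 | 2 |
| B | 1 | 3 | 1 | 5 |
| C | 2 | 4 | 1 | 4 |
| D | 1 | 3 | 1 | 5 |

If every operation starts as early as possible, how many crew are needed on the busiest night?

13

Early-start schedule: A@1, B@1, C@1, D@1.
Load per night: night 1: 13, night 2: 7, night 3: 3, night 4: 3, night 5: 0.
Peak is 13.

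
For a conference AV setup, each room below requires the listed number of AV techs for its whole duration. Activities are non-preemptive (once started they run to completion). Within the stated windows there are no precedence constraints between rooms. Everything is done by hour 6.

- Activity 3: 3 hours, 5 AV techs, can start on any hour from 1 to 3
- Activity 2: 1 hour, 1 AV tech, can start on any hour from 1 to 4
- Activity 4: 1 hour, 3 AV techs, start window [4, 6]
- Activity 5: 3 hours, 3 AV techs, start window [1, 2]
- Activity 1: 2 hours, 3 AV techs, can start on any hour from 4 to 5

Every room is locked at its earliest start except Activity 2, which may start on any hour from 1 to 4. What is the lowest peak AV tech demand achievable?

Activity 2@1: h1:9  h2:8  h3:8  h4:6  h5:3  h6:0 → peak 9
Activity 2@2: h1:8  h2:9  h3:8  h4:6  h5:3  h6:0 → peak 9
Activity 2@3: h1:8  h2:8  h3:9  h4:6  h5:3  h6:0 → peak 9
Activity 2@4: h1:8  h2:8  h3:8  h4:7  h5:3  h6:0 → peak 8
Best is Activity 2@4, peak 8.

8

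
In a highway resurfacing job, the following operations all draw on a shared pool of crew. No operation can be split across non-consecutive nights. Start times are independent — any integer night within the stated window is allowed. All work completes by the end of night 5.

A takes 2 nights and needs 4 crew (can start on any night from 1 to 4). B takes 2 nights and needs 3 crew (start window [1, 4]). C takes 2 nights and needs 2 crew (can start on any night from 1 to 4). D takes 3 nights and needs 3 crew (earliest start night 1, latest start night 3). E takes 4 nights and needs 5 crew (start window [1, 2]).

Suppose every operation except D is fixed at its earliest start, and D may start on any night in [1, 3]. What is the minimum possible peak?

D@1: n1:17  n2:17  n3:8  n4:5  n5:0 → peak 17
D@2: n1:14  n2:17  n3:8  n4:8  n5:0 → peak 17
D@3: n1:14  n2:14  n3:8  n4:8  n5:3 → peak 14
Best is D@3, peak 14.

14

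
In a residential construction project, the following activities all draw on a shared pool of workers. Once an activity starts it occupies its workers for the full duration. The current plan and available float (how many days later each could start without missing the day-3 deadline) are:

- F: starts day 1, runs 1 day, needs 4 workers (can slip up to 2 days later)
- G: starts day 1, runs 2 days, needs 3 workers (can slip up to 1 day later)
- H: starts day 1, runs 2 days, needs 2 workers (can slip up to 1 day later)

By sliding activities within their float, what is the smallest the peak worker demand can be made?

5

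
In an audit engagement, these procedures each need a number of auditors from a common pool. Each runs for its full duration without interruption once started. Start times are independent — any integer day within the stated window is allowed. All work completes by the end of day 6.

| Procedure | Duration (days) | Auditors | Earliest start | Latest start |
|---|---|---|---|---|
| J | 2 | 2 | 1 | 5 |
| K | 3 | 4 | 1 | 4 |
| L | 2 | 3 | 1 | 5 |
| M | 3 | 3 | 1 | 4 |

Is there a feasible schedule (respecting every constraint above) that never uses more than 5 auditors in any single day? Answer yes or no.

Total auditor-days = 31; over 6 days the average is 31/6 > 5, so some day must exceed 5.

no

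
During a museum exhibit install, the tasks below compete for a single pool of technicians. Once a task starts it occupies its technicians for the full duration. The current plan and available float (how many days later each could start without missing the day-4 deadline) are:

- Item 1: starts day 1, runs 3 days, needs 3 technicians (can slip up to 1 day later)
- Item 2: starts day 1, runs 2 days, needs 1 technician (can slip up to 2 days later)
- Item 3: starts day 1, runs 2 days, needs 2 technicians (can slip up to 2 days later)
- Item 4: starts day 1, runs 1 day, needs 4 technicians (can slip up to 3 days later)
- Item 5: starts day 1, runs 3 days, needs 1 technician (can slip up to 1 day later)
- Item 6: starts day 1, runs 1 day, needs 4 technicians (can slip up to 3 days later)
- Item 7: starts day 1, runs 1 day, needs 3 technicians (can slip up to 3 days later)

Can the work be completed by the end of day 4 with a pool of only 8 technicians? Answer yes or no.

yes

Schedule Item 1@1, Item 2@1, Item 3@1, Item 4@3, Item 5@1, Item 6@4, Item 7@4: d1:7  d2:7  d3:8  d4:7 — peak 8 ≤ 8.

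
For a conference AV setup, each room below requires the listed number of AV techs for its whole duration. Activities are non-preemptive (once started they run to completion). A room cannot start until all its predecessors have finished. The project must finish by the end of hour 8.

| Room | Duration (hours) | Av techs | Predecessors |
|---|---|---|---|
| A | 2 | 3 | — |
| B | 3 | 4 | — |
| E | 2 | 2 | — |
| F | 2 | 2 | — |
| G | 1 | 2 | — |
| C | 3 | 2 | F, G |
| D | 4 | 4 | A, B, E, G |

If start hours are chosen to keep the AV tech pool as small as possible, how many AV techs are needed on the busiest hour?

7

Early-start (A@1, B@1, E@1, F@1, G@1, C@3, D@4) gives peak 13: h1:13  h2:11  h3:6  h4:6  h5:6  h6:4  h7:4  h8:0.
Shift E→3, F→4, G→4, C→6, D→5.
Schedule A@1, B@1, E@3, F@4, G@4, C@6, D@5: h1:7  h2:7  h3:6  h4:6  h5:6  h6:6  h7:6  h8:6 — peak 7.
Total AV tech-hours = 50 over 8 hours ⇒ peak ≥ ⌈50/8⌉ = 7, so 7 is optimal.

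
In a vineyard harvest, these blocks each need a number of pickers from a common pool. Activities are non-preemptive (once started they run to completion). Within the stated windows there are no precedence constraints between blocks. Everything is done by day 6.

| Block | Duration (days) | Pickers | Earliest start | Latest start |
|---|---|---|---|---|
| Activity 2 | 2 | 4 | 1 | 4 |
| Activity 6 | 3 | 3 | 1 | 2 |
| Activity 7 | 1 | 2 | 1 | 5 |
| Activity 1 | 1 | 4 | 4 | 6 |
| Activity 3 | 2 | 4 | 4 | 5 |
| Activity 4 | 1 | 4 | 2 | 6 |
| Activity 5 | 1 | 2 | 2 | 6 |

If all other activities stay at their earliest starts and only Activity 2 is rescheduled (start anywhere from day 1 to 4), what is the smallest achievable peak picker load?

Activity 2@1: d1:9  d2:13  d3:3  d4:8  d5:4  d6:0 → peak 13
Activity 2@2: d1:5  d2:13  d3:7  d4:8  d5:4  d6:0 → peak 13
Activity 2@3: d1:5  d2:9  d3:7  d4:12  d5:4  d6:0 → peak 12
Activity 2@4: d1:5  d2:9  d3:3  d4:12  d5:8  d6:0 → peak 12
Best is Activity 2@3, peak 12.

12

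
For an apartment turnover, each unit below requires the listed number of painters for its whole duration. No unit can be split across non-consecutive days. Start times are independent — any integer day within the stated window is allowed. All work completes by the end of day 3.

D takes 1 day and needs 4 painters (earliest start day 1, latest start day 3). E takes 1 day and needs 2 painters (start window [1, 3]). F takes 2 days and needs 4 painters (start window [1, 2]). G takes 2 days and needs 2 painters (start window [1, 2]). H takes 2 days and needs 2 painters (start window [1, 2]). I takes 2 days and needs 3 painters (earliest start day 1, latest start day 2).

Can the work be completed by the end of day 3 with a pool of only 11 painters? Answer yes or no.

yes

Schedule D@1, E@1, F@1, G@2, H@2, I@2: d1:10  d2:11  d3:7 — peak 11 ≤ 11.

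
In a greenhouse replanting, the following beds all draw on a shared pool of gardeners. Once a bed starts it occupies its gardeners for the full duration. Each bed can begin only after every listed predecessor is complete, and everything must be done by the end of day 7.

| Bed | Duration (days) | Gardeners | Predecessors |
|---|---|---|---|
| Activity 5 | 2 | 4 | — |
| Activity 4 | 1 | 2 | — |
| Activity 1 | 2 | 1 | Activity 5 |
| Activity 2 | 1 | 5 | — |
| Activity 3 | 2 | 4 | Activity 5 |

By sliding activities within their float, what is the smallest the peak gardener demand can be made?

5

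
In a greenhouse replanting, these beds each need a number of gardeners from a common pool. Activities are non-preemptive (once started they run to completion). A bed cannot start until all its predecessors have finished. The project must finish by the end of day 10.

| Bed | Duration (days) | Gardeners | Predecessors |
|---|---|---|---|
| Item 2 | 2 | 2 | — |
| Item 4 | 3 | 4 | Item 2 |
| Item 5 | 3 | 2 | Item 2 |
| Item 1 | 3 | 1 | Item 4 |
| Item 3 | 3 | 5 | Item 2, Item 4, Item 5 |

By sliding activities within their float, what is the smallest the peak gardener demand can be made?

Schedule Item 2@1, Item 4@3, Item 5@3, Item 1@6, Item 3@6: d1:2  d2:2  d3:6  d4:6  d5:6  d6:6  d7:6  d8:6  d9:0  d10:0 — peak 6.

6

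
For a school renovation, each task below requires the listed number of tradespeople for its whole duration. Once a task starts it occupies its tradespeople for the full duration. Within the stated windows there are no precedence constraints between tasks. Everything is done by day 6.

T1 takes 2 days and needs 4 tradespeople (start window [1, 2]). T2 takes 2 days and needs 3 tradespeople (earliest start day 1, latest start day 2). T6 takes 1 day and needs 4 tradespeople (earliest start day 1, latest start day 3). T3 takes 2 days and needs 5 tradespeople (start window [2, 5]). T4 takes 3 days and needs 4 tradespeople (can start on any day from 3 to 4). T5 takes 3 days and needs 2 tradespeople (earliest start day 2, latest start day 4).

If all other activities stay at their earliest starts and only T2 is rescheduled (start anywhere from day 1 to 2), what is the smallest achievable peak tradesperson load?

14

T2@1: d1:11  d2:14  d3:11  d4:6  d5:4  d6:0 → peak 14
T2@2: d1:8  d2:14  d3:14  d4:6  d5:4  d6:0 → peak 14
Best is T2@1, peak 14.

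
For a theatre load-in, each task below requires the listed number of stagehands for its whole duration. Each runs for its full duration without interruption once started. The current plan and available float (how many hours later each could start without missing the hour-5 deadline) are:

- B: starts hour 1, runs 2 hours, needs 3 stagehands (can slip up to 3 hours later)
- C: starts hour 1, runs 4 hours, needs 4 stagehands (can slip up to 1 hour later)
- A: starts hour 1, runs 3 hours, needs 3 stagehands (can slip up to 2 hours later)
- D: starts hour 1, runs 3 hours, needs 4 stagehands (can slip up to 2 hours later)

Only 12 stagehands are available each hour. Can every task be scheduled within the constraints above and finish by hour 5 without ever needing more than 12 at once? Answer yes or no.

yes

Schedule B@1, C@1, A@1, D@3: h1:10  h2:10  h3:11  h4:8  h5:4 — peak 11 ≤ 12.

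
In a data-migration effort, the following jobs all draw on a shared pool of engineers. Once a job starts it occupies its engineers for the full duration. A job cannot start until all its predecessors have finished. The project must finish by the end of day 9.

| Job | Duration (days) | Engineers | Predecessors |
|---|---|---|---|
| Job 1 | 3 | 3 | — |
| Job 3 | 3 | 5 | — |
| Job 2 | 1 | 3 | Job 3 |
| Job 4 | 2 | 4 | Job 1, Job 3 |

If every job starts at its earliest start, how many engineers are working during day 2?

8

At early start, day 2 has: Job 1, Job 3.
Demand: 3 + 5 = 8.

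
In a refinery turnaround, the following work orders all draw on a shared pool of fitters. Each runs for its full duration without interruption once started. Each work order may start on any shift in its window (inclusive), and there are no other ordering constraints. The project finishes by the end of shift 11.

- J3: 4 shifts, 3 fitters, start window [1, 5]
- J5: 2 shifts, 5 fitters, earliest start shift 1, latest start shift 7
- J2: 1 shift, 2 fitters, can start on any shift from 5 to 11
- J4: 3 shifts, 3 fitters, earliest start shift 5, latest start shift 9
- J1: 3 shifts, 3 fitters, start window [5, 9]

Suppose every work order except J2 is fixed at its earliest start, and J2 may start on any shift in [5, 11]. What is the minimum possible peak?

J2@5: s1:8  s2:8  s3:3  s4:3  s5:8  s6:6  s7:6  s8:0  s9:0  s10:0  s11:0 → peak 8
J2@6: s1:8  s2:8  s3:3  s4:3  s5:6  s6:8  s7:6  s8:0  s9:0  s10:0  s11:0 → peak 8
J2@7: s1:8  s2:8  s3:3  s4:3  s5:6  s6:6  s7:8  s8:0  s9:0  s10:0  s11:0 → peak 8
J2@8: s1:8  s2:8  s3:3  s4:3  s5:6  s6:6  s7:6  s8:2  s9:0  s10:0  s11:0 → peak 8
J2@9: s1:8  s2:8  s3:3  s4:3  s5:6  s6:6  s7:6  s8:0  s9:2  s10:0  s11:0 → peak 8
J2@10: s1:8  s2:8  s3:3  s4:3  s5:6  s6:6  s7:6  s8:0  s9:0  s10:2  s11:0 → peak 8
J2@11: s1:8  s2:8  s3:3  s4:3  s5:6  s6:6  s7:6  s8:0  s9:0  s10:0  s11:2 → peak 8
Best is J2@5, peak 8.

8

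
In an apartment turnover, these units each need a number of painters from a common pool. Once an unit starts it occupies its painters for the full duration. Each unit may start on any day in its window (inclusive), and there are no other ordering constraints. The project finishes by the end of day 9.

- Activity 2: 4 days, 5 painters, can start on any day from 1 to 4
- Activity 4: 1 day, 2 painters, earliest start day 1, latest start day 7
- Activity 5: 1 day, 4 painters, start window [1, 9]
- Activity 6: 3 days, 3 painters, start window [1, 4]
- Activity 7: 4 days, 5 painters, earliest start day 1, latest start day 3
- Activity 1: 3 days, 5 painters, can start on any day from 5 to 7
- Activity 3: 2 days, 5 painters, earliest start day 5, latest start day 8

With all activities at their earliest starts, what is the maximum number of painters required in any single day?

Early-start schedule: Activity 2@1, Activity 4@1, Activity 5@1, Activity 6@1, Activity 7@1, Activity 1@5, Activity 3@5.
Load per day: day 1: 19, day 2: 13, day 3: 13, day 4: 10, day 5: 10, day 6: 10, day 7: 5, day 8: 0, day 9: 0.
Peak is 19.

19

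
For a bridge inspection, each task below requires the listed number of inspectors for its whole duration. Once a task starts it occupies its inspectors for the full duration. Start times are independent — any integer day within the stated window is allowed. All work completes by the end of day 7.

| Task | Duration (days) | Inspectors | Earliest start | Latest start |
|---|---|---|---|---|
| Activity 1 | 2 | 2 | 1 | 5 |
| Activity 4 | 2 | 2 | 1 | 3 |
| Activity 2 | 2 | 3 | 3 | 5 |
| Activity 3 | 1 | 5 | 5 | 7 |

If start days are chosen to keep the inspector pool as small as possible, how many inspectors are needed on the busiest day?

5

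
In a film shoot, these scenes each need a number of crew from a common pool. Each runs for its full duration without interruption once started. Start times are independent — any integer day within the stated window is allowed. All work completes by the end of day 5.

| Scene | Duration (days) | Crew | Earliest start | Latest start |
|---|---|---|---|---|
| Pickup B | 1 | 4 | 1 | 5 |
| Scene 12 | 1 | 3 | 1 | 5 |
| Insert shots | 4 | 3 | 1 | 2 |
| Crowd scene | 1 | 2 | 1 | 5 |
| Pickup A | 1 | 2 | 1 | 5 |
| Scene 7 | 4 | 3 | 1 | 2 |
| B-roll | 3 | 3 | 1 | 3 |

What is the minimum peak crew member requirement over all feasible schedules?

9

Early-start (Pickup B@1, Scene 12@1, Insert shots@1, Crowd scene@1, Pickup A@1, Scene 7@1, B-roll@1) gives peak 20: d1:20  d2:9  d3:9  d4:6  d5:0.
Shift Insert shots→2, Pickup A→2, Scene 7→2, B-roll→3.
Schedule Pickup B@1, Scene 12@1, Insert shots@2, Crowd scene@1, Pickup A@2, Scene 7@2, B-roll@3: d1:9  d2:8  d3:9  d4:9  d5:9 — peak 9.
Total crew member-days = 44 over 5 days ⇒ peak ≥ ⌈44/5⌉ = 9, so 9 is optimal.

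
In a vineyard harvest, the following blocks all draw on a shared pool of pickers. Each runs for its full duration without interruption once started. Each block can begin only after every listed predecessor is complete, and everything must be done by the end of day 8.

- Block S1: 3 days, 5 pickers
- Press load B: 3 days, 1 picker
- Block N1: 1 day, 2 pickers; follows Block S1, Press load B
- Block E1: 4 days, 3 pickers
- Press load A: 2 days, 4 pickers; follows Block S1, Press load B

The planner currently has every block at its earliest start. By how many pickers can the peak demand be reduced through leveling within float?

2

Early-start peak: d1:9  d2:9  d3:9  d4:9  d5:4  d6:0  d7:0  d8:0 ⇒ 9.
Leveled (Block S1@1, Press load B@1, Block N1@4, Block E1@4, Press load A@5): d1:6  d2:6  d3:6  d4:5  d5:7  d6:7  d7:3  d8:0 ⇒ 7.
Reduction 9 − 7 = 2.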